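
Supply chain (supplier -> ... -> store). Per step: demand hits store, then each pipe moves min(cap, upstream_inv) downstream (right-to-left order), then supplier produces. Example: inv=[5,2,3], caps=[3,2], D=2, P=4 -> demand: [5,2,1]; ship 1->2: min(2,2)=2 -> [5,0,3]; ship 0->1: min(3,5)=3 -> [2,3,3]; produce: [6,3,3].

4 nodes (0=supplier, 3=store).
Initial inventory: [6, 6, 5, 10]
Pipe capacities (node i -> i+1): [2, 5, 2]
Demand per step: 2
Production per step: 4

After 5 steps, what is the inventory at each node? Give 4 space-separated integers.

Step 1: demand=2,sold=2 ship[2->3]=2 ship[1->2]=5 ship[0->1]=2 prod=4 -> inv=[8 3 8 10]
Step 2: demand=2,sold=2 ship[2->3]=2 ship[1->2]=3 ship[0->1]=2 prod=4 -> inv=[10 2 9 10]
Step 3: demand=2,sold=2 ship[2->3]=2 ship[1->2]=2 ship[0->1]=2 prod=4 -> inv=[12 2 9 10]
Step 4: demand=2,sold=2 ship[2->3]=2 ship[1->2]=2 ship[0->1]=2 prod=4 -> inv=[14 2 9 10]
Step 5: demand=2,sold=2 ship[2->3]=2 ship[1->2]=2 ship[0->1]=2 prod=4 -> inv=[16 2 9 10]

16 2 9 10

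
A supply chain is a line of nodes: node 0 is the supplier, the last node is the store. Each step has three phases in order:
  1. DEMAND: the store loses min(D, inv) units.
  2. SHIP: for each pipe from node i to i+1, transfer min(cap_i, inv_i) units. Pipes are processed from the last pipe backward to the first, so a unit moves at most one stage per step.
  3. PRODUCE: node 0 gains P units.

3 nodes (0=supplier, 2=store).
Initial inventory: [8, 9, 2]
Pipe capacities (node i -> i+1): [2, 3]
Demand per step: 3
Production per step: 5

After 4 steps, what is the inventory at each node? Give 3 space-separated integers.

Step 1: demand=3,sold=2 ship[1->2]=3 ship[0->1]=2 prod=5 -> inv=[11 8 3]
Step 2: demand=3,sold=3 ship[1->2]=3 ship[0->1]=2 prod=5 -> inv=[14 7 3]
Step 3: demand=3,sold=3 ship[1->2]=3 ship[0->1]=2 prod=5 -> inv=[17 6 3]
Step 4: demand=3,sold=3 ship[1->2]=3 ship[0->1]=2 prod=5 -> inv=[20 5 3]

20 5 3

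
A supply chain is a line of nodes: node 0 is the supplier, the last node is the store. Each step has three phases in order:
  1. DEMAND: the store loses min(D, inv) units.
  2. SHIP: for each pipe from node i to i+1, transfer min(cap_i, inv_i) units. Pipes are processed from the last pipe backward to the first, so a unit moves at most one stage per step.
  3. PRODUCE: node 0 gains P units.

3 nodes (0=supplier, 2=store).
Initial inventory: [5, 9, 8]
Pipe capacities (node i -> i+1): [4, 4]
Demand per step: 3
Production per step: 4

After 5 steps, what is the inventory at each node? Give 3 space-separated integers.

Step 1: demand=3,sold=3 ship[1->2]=4 ship[0->1]=4 prod=4 -> inv=[5 9 9]
Step 2: demand=3,sold=3 ship[1->2]=4 ship[0->1]=4 prod=4 -> inv=[5 9 10]
Step 3: demand=3,sold=3 ship[1->2]=4 ship[0->1]=4 prod=4 -> inv=[5 9 11]
Step 4: demand=3,sold=3 ship[1->2]=4 ship[0->1]=4 prod=4 -> inv=[5 9 12]
Step 5: demand=3,sold=3 ship[1->2]=4 ship[0->1]=4 prod=4 -> inv=[5 9 13]

5 9 13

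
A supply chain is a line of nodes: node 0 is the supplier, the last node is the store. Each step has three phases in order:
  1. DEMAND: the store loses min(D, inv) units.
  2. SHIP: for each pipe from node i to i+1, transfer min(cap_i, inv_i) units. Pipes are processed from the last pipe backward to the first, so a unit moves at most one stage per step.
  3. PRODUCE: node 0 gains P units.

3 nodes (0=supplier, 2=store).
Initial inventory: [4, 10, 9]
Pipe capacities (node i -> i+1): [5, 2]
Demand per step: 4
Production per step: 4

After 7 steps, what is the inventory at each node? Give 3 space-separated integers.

Step 1: demand=4,sold=4 ship[1->2]=2 ship[0->1]=4 prod=4 -> inv=[4 12 7]
Step 2: demand=4,sold=4 ship[1->2]=2 ship[0->1]=4 prod=4 -> inv=[4 14 5]
Step 3: demand=4,sold=4 ship[1->2]=2 ship[0->1]=4 prod=4 -> inv=[4 16 3]
Step 4: demand=4,sold=3 ship[1->2]=2 ship[0->1]=4 prod=4 -> inv=[4 18 2]
Step 5: demand=4,sold=2 ship[1->2]=2 ship[0->1]=4 prod=4 -> inv=[4 20 2]
Step 6: demand=4,sold=2 ship[1->2]=2 ship[0->1]=4 prod=4 -> inv=[4 22 2]
Step 7: demand=4,sold=2 ship[1->2]=2 ship[0->1]=4 prod=4 -> inv=[4 24 2]

4 24 2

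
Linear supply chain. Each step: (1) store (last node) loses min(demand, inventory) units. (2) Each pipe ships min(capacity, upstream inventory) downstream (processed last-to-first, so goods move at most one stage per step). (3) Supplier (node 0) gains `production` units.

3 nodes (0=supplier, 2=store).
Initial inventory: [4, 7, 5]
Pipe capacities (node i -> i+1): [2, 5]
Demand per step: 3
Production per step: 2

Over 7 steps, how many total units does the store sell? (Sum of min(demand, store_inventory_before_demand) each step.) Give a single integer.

Step 1: sold=3 (running total=3) -> [4 4 7]
Step 2: sold=3 (running total=6) -> [4 2 8]
Step 3: sold=3 (running total=9) -> [4 2 7]
Step 4: sold=3 (running total=12) -> [4 2 6]
Step 5: sold=3 (running total=15) -> [4 2 5]
Step 6: sold=3 (running total=18) -> [4 2 4]
Step 7: sold=3 (running total=21) -> [4 2 3]

Answer: 21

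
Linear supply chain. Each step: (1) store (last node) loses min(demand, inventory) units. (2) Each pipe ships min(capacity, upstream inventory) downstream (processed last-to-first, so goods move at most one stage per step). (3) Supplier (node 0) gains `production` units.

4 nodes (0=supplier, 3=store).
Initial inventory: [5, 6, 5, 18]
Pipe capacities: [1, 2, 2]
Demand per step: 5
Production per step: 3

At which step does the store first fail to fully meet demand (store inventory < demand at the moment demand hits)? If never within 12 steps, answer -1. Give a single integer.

Step 1: demand=5,sold=5 ship[2->3]=2 ship[1->2]=2 ship[0->1]=1 prod=3 -> [7 5 5 15]
Step 2: demand=5,sold=5 ship[2->3]=2 ship[1->2]=2 ship[0->1]=1 prod=3 -> [9 4 5 12]
Step 3: demand=5,sold=5 ship[2->3]=2 ship[1->2]=2 ship[0->1]=1 prod=3 -> [11 3 5 9]
Step 4: demand=5,sold=5 ship[2->3]=2 ship[1->2]=2 ship[0->1]=1 prod=3 -> [13 2 5 6]
Step 5: demand=5,sold=5 ship[2->3]=2 ship[1->2]=2 ship[0->1]=1 prod=3 -> [15 1 5 3]
Step 6: demand=5,sold=3 ship[2->3]=2 ship[1->2]=1 ship[0->1]=1 prod=3 -> [17 1 4 2]
Step 7: demand=5,sold=2 ship[2->3]=2 ship[1->2]=1 ship[0->1]=1 prod=3 -> [19 1 3 2]
Step 8: demand=5,sold=2 ship[2->3]=2 ship[1->2]=1 ship[0->1]=1 prod=3 -> [21 1 2 2]
Step 9: demand=5,sold=2 ship[2->3]=2 ship[1->2]=1 ship[0->1]=1 prod=3 -> [23 1 1 2]
Step 10: demand=5,sold=2 ship[2->3]=1 ship[1->2]=1 ship[0->1]=1 prod=3 -> [25 1 1 1]
Step 11: demand=5,sold=1 ship[2->3]=1 ship[1->2]=1 ship[0->1]=1 prod=3 -> [27 1 1 1]
Step 12: demand=5,sold=1 ship[2->3]=1 ship[1->2]=1 ship[0->1]=1 prod=3 -> [29 1 1 1]
First stockout at step 6

6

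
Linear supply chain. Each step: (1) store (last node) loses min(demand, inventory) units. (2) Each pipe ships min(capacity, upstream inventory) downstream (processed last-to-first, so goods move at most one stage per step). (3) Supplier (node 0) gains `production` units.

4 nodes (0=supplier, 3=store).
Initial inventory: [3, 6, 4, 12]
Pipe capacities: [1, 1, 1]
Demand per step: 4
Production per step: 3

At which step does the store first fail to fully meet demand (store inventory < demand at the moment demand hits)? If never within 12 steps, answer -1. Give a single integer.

Step 1: demand=4,sold=4 ship[2->3]=1 ship[1->2]=1 ship[0->1]=1 prod=3 -> [5 6 4 9]
Step 2: demand=4,sold=4 ship[2->3]=1 ship[1->2]=1 ship[0->1]=1 prod=3 -> [7 6 4 6]
Step 3: demand=4,sold=4 ship[2->3]=1 ship[1->2]=1 ship[0->1]=1 prod=3 -> [9 6 4 3]
Step 4: demand=4,sold=3 ship[2->3]=1 ship[1->2]=1 ship[0->1]=1 prod=3 -> [11 6 4 1]
Step 5: demand=4,sold=1 ship[2->3]=1 ship[1->2]=1 ship[0->1]=1 prod=3 -> [13 6 4 1]
Step 6: demand=4,sold=1 ship[2->3]=1 ship[1->2]=1 ship[0->1]=1 prod=3 -> [15 6 4 1]
Step 7: demand=4,sold=1 ship[2->3]=1 ship[1->2]=1 ship[0->1]=1 prod=3 -> [17 6 4 1]
Step 8: demand=4,sold=1 ship[2->3]=1 ship[1->2]=1 ship[0->1]=1 prod=3 -> [19 6 4 1]
Step 9: demand=4,sold=1 ship[2->3]=1 ship[1->2]=1 ship[0->1]=1 prod=3 -> [21 6 4 1]
Step 10: demand=4,sold=1 ship[2->3]=1 ship[1->2]=1 ship[0->1]=1 prod=3 -> [23 6 4 1]
Step 11: demand=4,sold=1 ship[2->3]=1 ship[1->2]=1 ship[0->1]=1 prod=3 -> [25 6 4 1]
Step 12: demand=4,sold=1 ship[2->3]=1 ship[1->2]=1 ship[0->1]=1 prod=3 -> [27 6 4 1]
First stockout at step 4

4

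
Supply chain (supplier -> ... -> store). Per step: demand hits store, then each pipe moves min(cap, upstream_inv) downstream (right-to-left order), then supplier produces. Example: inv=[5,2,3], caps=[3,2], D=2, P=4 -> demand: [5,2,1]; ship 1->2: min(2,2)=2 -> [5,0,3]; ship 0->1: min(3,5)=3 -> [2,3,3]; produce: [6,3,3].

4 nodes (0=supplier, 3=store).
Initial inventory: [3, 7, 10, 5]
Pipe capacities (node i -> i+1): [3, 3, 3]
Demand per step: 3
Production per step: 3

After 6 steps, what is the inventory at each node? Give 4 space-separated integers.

Step 1: demand=3,sold=3 ship[2->3]=3 ship[1->2]=3 ship[0->1]=3 prod=3 -> inv=[3 7 10 5]
Step 2: demand=3,sold=3 ship[2->3]=3 ship[1->2]=3 ship[0->1]=3 prod=3 -> inv=[3 7 10 5]
Step 3: demand=3,sold=3 ship[2->3]=3 ship[1->2]=3 ship[0->1]=3 prod=3 -> inv=[3 7 10 5]
Step 4: demand=3,sold=3 ship[2->3]=3 ship[1->2]=3 ship[0->1]=3 prod=3 -> inv=[3 7 10 5]
Step 5: demand=3,sold=3 ship[2->3]=3 ship[1->2]=3 ship[0->1]=3 prod=3 -> inv=[3 7 10 5]
Step 6: demand=3,sold=3 ship[2->3]=3 ship[1->2]=3 ship[0->1]=3 prod=3 -> inv=[3 7 10 5]

3 7 10 5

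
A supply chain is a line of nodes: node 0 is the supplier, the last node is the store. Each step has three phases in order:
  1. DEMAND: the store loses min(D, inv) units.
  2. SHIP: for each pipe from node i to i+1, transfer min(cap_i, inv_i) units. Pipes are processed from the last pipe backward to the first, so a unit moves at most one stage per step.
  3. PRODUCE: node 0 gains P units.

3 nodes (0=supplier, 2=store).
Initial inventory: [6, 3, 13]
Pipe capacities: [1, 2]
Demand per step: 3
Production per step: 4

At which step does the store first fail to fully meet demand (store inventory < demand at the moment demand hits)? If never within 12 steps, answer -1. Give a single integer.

Step 1: demand=3,sold=3 ship[1->2]=2 ship[0->1]=1 prod=4 -> [9 2 12]
Step 2: demand=3,sold=3 ship[1->2]=2 ship[0->1]=1 prod=4 -> [12 1 11]
Step 3: demand=3,sold=3 ship[1->2]=1 ship[0->1]=1 prod=4 -> [15 1 9]
Step 4: demand=3,sold=3 ship[1->2]=1 ship[0->1]=1 prod=4 -> [18 1 7]
Step 5: demand=3,sold=3 ship[1->2]=1 ship[0->1]=1 prod=4 -> [21 1 5]
Step 6: demand=3,sold=3 ship[1->2]=1 ship[0->1]=1 prod=4 -> [24 1 3]
Step 7: demand=3,sold=3 ship[1->2]=1 ship[0->1]=1 prod=4 -> [27 1 1]
Step 8: demand=3,sold=1 ship[1->2]=1 ship[0->1]=1 prod=4 -> [30 1 1]
Step 9: demand=3,sold=1 ship[1->2]=1 ship[0->1]=1 prod=4 -> [33 1 1]
Step 10: demand=3,sold=1 ship[1->2]=1 ship[0->1]=1 prod=4 -> [36 1 1]
Step 11: demand=3,sold=1 ship[1->2]=1 ship[0->1]=1 prod=4 -> [39 1 1]
Step 12: demand=3,sold=1 ship[1->2]=1 ship[0->1]=1 prod=4 -> [42 1 1]
First stockout at step 8

8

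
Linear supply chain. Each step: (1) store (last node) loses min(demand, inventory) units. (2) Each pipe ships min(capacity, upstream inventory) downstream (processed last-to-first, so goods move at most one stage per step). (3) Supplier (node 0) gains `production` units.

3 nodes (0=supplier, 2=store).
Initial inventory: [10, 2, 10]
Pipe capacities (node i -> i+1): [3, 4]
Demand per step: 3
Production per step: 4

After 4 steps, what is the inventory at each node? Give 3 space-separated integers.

Step 1: demand=3,sold=3 ship[1->2]=2 ship[0->1]=3 prod=4 -> inv=[11 3 9]
Step 2: demand=3,sold=3 ship[1->2]=3 ship[0->1]=3 prod=4 -> inv=[12 3 9]
Step 3: demand=3,sold=3 ship[1->2]=3 ship[0->1]=3 prod=4 -> inv=[13 3 9]
Step 4: demand=3,sold=3 ship[1->2]=3 ship[0->1]=3 prod=4 -> inv=[14 3 9]

14 3 9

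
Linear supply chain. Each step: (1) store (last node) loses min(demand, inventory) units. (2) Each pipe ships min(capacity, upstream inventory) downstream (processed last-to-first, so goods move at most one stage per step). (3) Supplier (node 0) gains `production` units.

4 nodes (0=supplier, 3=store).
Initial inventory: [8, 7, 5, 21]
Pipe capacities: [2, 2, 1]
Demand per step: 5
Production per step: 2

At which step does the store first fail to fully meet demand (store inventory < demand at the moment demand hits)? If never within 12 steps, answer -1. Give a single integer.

Step 1: demand=5,sold=5 ship[2->3]=1 ship[1->2]=2 ship[0->1]=2 prod=2 -> [8 7 6 17]
Step 2: demand=5,sold=5 ship[2->3]=1 ship[1->2]=2 ship[0->1]=2 prod=2 -> [8 7 7 13]
Step 3: demand=5,sold=5 ship[2->3]=1 ship[1->2]=2 ship[0->1]=2 prod=2 -> [8 7 8 9]
Step 4: demand=5,sold=5 ship[2->3]=1 ship[1->2]=2 ship[0->1]=2 prod=2 -> [8 7 9 5]
Step 5: demand=5,sold=5 ship[2->3]=1 ship[1->2]=2 ship[0->1]=2 prod=2 -> [8 7 10 1]
Step 6: demand=5,sold=1 ship[2->3]=1 ship[1->2]=2 ship[0->1]=2 prod=2 -> [8 7 11 1]
Step 7: demand=5,sold=1 ship[2->3]=1 ship[1->2]=2 ship[0->1]=2 prod=2 -> [8 7 12 1]
Step 8: demand=5,sold=1 ship[2->3]=1 ship[1->2]=2 ship[0->1]=2 prod=2 -> [8 7 13 1]
Step 9: demand=5,sold=1 ship[2->3]=1 ship[1->2]=2 ship[0->1]=2 prod=2 -> [8 7 14 1]
Step 10: demand=5,sold=1 ship[2->3]=1 ship[1->2]=2 ship[0->1]=2 prod=2 -> [8 7 15 1]
Step 11: demand=5,sold=1 ship[2->3]=1 ship[1->2]=2 ship[0->1]=2 prod=2 -> [8 7 16 1]
Step 12: demand=5,sold=1 ship[2->3]=1 ship[1->2]=2 ship[0->1]=2 prod=2 -> [8 7 17 1]
First stockout at step 6

6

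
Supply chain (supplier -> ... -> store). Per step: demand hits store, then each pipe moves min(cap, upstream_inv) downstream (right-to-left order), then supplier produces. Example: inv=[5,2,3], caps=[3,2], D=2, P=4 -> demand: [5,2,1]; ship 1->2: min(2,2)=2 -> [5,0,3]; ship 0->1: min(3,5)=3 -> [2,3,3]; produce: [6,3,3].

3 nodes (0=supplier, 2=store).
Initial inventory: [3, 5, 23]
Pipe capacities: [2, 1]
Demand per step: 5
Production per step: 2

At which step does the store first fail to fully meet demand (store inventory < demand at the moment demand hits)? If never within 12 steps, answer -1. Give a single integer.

Step 1: demand=5,sold=5 ship[1->2]=1 ship[0->1]=2 prod=2 -> [3 6 19]
Step 2: demand=5,sold=5 ship[1->2]=1 ship[0->1]=2 prod=2 -> [3 7 15]
Step 3: demand=5,sold=5 ship[1->2]=1 ship[0->1]=2 prod=2 -> [3 8 11]
Step 4: demand=5,sold=5 ship[1->2]=1 ship[0->1]=2 prod=2 -> [3 9 7]
Step 5: demand=5,sold=5 ship[1->2]=1 ship[0->1]=2 prod=2 -> [3 10 3]
Step 6: demand=5,sold=3 ship[1->2]=1 ship[0->1]=2 prod=2 -> [3 11 1]
Step 7: demand=5,sold=1 ship[1->2]=1 ship[0->1]=2 prod=2 -> [3 12 1]
Step 8: demand=5,sold=1 ship[1->2]=1 ship[0->1]=2 prod=2 -> [3 13 1]
Step 9: demand=5,sold=1 ship[1->2]=1 ship[0->1]=2 prod=2 -> [3 14 1]
Step 10: demand=5,sold=1 ship[1->2]=1 ship[0->1]=2 prod=2 -> [3 15 1]
Step 11: demand=5,sold=1 ship[1->2]=1 ship[0->1]=2 prod=2 -> [3 16 1]
Step 12: demand=5,sold=1 ship[1->2]=1 ship[0->1]=2 prod=2 -> [3 17 1]
First stockout at step 6

6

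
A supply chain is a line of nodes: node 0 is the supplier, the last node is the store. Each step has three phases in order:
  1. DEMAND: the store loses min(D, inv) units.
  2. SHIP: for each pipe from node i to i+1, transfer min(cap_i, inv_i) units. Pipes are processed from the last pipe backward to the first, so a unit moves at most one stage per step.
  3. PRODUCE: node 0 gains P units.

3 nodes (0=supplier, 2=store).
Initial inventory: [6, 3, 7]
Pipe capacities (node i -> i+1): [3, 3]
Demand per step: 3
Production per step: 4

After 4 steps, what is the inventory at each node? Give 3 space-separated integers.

Step 1: demand=3,sold=3 ship[1->2]=3 ship[0->1]=3 prod=4 -> inv=[7 3 7]
Step 2: demand=3,sold=3 ship[1->2]=3 ship[0->1]=3 prod=4 -> inv=[8 3 7]
Step 3: demand=3,sold=3 ship[1->2]=3 ship[0->1]=3 prod=4 -> inv=[9 3 7]
Step 4: demand=3,sold=3 ship[1->2]=3 ship[0->1]=3 prod=4 -> inv=[10 3 7]

10 3 7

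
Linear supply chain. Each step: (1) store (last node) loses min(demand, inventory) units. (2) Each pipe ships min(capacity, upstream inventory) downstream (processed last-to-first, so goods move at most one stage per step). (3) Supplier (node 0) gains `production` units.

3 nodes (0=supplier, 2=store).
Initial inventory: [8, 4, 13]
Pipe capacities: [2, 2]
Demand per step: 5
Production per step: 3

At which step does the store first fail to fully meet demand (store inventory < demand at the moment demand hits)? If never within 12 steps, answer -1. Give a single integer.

Step 1: demand=5,sold=5 ship[1->2]=2 ship[0->1]=2 prod=3 -> [9 4 10]
Step 2: demand=5,sold=5 ship[1->2]=2 ship[0->1]=2 prod=3 -> [10 4 7]
Step 3: demand=5,sold=5 ship[1->2]=2 ship[0->1]=2 prod=3 -> [11 4 4]
Step 4: demand=5,sold=4 ship[1->2]=2 ship[0->1]=2 prod=3 -> [12 4 2]
Step 5: demand=5,sold=2 ship[1->2]=2 ship[0->1]=2 prod=3 -> [13 4 2]
Step 6: demand=5,sold=2 ship[1->2]=2 ship[0->1]=2 prod=3 -> [14 4 2]
Step 7: demand=5,sold=2 ship[1->2]=2 ship[0->1]=2 prod=3 -> [15 4 2]
Step 8: demand=5,sold=2 ship[1->2]=2 ship[0->1]=2 prod=3 -> [16 4 2]
Step 9: demand=5,sold=2 ship[1->2]=2 ship[0->1]=2 prod=3 -> [17 4 2]
Step 10: demand=5,sold=2 ship[1->2]=2 ship[0->1]=2 prod=3 -> [18 4 2]
Step 11: demand=5,sold=2 ship[1->2]=2 ship[0->1]=2 prod=3 -> [19 4 2]
Step 12: demand=5,sold=2 ship[1->2]=2 ship[0->1]=2 prod=3 -> [20 4 2]
First stockout at step 4

4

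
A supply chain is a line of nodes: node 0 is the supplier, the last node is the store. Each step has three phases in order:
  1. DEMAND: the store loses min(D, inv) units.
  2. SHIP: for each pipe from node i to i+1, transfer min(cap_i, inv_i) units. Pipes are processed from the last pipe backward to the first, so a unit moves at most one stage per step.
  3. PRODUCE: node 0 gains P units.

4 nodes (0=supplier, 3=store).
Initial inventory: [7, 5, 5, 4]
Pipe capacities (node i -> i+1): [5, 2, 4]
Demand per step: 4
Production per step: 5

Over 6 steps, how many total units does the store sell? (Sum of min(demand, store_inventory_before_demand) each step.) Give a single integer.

Answer: 17

Derivation:
Step 1: sold=4 (running total=4) -> [7 8 3 4]
Step 2: sold=4 (running total=8) -> [7 11 2 3]
Step 3: sold=3 (running total=11) -> [7 14 2 2]
Step 4: sold=2 (running total=13) -> [7 17 2 2]
Step 5: sold=2 (running total=15) -> [7 20 2 2]
Step 6: sold=2 (running total=17) -> [7 23 2 2]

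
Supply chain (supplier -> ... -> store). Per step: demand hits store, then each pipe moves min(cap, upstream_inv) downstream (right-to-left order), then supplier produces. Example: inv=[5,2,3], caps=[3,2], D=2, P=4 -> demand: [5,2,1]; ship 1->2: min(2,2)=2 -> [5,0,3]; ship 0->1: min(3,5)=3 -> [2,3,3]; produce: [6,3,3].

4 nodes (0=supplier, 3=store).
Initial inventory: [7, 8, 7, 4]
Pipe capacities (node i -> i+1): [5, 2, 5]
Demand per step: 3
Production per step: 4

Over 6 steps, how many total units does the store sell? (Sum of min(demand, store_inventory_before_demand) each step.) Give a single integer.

Answer: 18

Derivation:
Step 1: sold=3 (running total=3) -> [6 11 4 6]
Step 2: sold=3 (running total=6) -> [5 14 2 7]
Step 3: sold=3 (running total=9) -> [4 17 2 6]
Step 4: sold=3 (running total=12) -> [4 19 2 5]
Step 5: sold=3 (running total=15) -> [4 21 2 4]
Step 6: sold=3 (running total=18) -> [4 23 2 3]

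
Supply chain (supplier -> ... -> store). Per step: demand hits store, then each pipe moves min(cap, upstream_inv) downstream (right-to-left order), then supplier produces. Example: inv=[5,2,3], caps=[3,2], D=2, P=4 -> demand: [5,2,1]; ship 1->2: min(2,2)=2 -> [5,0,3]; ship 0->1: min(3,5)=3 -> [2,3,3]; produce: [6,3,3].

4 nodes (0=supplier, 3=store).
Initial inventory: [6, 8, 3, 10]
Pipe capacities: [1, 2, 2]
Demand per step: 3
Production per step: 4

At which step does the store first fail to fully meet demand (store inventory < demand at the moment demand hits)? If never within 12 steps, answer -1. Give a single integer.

Step 1: demand=3,sold=3 ship[2->3]=2 ship[1->2]=2 ship[0->1]=1 prod=4 -> [9 7 3 9]
Step 2: demand=3,sold=3 ship[2->3]=2 ship[1->2]=2 ship[0->1]=1 prod=4 -> [12 6 3 8]
Step 3: demand=3,sold=3 ship[2->3]=2 ship[1->2]=2 ship[0->1]=1 prod=4 -> [15 5 3 7]
Step 4: demand=3,sold=3 ship[2->3]=2 ship[1->2]=2 ship[0->1]=1 prod=4 -> [18 4 3 6]
Step 5: demand=3,sold=3 ship[2->3]=2 ship[1->2]=2 ship[0->1]=1 prod=4 -> [21 3 3 5]
Step 6: demand=3,sold=3 ship[2->3]=2 ship[1->2]=2 ship[0->1]=1 prod=4 -> [24 2 3 4]
Step 7: demand=3,sold=3 ship[2->3]=2 ship[1->2]=2 ship[0->1]=1 prod=4 -> [27 1 3 3]
Step 8: demand=3,sold=3 ship[2->3]=2 ship[1->2]=1 ship[0->1]=1 prod=4 -> [30 1 2 2]
Step 9: demand=3,sold=2 ship[2->3]=2 ship[1->2]=1 ship[0->1]=1 prod=4 -> [33 1 1 2]
Step 10: demand=3,sold=2 ship[2->3]=1 ship[1->2]=1 ship[0->1]=1 prod=4 -> [36 1 1 1]
Step 11: demand=3,sold=1 ship[2->3]=1 ship[1->2]=1 ship[0->1]=1 prod=4 -> [39 1 1 1]
Step 12: demand=3,sold=1 ship[2->3]=1 ship[1->2]=1 ship[0->1]=1 prod=4 -> [42 1 1 1]
First stockout at step 9

9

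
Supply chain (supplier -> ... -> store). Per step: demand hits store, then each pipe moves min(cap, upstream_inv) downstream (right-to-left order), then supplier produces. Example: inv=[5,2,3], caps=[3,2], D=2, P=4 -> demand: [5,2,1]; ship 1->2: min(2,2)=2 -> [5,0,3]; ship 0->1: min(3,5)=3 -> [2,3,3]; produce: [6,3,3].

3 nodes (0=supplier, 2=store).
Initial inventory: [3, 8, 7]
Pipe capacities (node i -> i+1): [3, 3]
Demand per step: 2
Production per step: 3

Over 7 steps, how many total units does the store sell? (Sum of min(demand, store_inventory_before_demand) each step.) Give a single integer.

Answer: 14

Derivation:
Step 1: sold=2 (running total=2) -> [3 8 8]
Step 2: sold=2 (running total=4) -> [3 8 9]
Step 3: sold=2 (running total=6) -> [3 8 10]
Step 4: sold=2 (running total=8) -> [3 8 11]
Step 5: sold=2 (running total=10) -> [3 8 12]
Step 6: sold=2 (running total=12) -> [3 8 13]
Step 7: sold=2 (running total=14) -> [3 8 14]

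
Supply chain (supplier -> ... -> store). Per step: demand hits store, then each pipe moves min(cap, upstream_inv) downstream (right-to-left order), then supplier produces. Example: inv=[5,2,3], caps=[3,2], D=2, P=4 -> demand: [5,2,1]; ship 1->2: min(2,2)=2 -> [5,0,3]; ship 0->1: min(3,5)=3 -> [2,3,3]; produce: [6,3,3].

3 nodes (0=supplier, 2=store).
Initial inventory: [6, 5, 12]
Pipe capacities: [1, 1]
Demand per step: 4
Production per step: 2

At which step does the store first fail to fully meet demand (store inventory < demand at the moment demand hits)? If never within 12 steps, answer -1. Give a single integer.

Step 1: demand=4,sold=4 ship[1->2]=1 ship[0->1]=1 prod=2 -> [7 5 9]
Step 2: demand=4,sold=4 ship[1->2]=1 ship[0->1]=1 prod=2 -> [8 5 6]
Step 3: demand=4,sold=4 ship[1->2]=1 ship[0->1]=1 prod=2 -> [9 5 3]
Step 4: demand=4,sold=3 ship[1->2]=1 ship[0->1]=1 prod=2 -> [10 5 1]
Step 5: demand=4,sold=1 ship[1->2]=1 ship[0->1]=1 prod=2 -> [11 5 1]
Step 6: demand=4,sold=1 ship[1->2]=1 ship[0->1]=1 prod=2 -> [12 5 1]
Step 7: demand=4,sold=1 ship[1->2]=1 ship[0->1]=1 prod=2 -> [13 5 1]
Step 8: demand=4,sold=1 ship[1->2]=1 ship[0->1]=1 prod=2 -> [14 5 1]
Step 9: demand=4,sold=1 ship[1->2]=1 ship[0->1]=1 prod=2 -> [15 5 1]
Step 10: demand=4,sold=1 ship[1->2]=1 ship[0->1]=1 prod=2 -> [16 5 1]
Step 11: demand=4,sold=1 ship[1->2]=1 ship[0->1]=1 prod=2 -> [17 5 1]
Step 12: demand=4,sold=1 ship[1->2]=1 ship[0->1]=1 prod=2 -> [18 5 1]
First stockout at step 4

4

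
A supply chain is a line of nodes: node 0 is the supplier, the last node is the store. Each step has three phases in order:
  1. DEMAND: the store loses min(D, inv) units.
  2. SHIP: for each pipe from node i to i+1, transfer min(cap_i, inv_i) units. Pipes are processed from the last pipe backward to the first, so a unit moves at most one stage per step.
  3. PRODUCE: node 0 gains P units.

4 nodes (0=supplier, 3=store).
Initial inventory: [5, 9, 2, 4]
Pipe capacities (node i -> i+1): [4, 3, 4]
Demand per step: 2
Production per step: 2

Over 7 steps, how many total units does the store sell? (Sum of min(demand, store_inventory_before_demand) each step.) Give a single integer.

Step 1: sold=2 (running total=2) -> [3 10 3 4]
Step 2: sold=2 (running total=4) -> [2 10 3 5]
Step 3: sold=2 (running total=6) -> [2 9 3 6]
Step 4: sold=2 (running total=8) -> [2 8 3 7]
Step 5: sold=2 (running total=10) -> [2 7 3 8]
Step 6: sold=2 (running total=12) -> [2 6 3 9]
Step 7: sold=2 (running total=14) -> [2 5 3 10]

Answer: 14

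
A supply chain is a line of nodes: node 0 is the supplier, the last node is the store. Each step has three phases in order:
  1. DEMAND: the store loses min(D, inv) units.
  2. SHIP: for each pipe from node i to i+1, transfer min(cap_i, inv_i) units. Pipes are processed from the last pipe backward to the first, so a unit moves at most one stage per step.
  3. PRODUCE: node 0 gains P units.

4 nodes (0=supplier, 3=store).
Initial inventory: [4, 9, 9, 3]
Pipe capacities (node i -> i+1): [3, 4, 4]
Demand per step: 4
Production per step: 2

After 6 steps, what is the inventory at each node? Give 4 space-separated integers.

Step 1: demand=4,sold=3 ship[2->3]=4 ship[1->2]=4 ship[0->1]=3 prod=2 -> inv=[3 8 9 4]
Step 2: demand=4,sold=4 ship[2->3]=4 ship[1->2]=4 ship[0->1]=3 prod=2 -> inv=[2 7 9 4]
Step 3: demand=4,sold=4 ship[2->3]=4 ship[1->2]=4 ship[0->1]=2 prod=2 -> inv=[2 5 9 4]
Step 4: demand=4,sold=4 ship[2->3]=4 ship[1->2]=4 ship[0->1]=2 prod=2 -> inv=[2 3 9 4]
Step 5: demand=4,sold=4 ship[2->3]=4 ship[1->2]=3 ship[0->1]=2 prod=2 -> inv=[2 2 8 4]
Step 6: demand=4,sold=4 ship[2->3]=4 ship[1->2]=2 ship[0->1]=2 prod=2 -> inv=[2 2 6 4]

2 2 6 4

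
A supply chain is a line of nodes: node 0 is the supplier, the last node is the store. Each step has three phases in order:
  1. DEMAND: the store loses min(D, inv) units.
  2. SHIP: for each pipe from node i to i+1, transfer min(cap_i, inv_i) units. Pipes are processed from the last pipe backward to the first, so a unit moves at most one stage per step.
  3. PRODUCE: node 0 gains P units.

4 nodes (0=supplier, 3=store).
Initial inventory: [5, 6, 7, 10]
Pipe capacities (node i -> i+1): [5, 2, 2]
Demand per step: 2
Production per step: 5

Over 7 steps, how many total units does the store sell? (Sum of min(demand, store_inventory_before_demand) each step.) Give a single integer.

Answer: 14

Derivation:
Step 1: sold=2 (running total=2) -> [5 9 7 10]
Step 2: sold=2 (running total=4) -> [5 12 7 10]
Step 3: sold=2 (running total=6) -> [5 15 7 10]
Step 4: sold=2 (running total=8) -> [5 18 7 10]
Step 5: sold=2 (running total=10) -> [5 21 7 10]
Step 6: sold=2 (running total=12) -> [5 24 7 10]
Step 7: sold=2 (running total=14) -> [5 27 7 10]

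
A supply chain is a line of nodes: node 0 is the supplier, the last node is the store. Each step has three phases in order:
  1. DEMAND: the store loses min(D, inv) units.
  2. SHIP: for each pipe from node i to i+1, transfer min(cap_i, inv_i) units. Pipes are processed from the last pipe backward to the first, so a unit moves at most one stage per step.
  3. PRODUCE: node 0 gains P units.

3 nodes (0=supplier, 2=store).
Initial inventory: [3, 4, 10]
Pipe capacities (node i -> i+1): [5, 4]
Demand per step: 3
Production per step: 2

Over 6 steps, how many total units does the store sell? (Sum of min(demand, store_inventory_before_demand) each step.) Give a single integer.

Answer: 18

Derivation:
Step 1: sold=3 (running total=3) -> [2 3 11]
Step 2: sold=3 (running total=6) -> [2 2 11]
Step 3: sold=3 (running total=9) -> [2 2 10]
Step 4: sold=3 (running total=12) -> [2 2 9]
Step 5: sold=3 (running total=15) -> [2 2 8]
Step 6: sold=3 (running total=18) -> [2 2 7]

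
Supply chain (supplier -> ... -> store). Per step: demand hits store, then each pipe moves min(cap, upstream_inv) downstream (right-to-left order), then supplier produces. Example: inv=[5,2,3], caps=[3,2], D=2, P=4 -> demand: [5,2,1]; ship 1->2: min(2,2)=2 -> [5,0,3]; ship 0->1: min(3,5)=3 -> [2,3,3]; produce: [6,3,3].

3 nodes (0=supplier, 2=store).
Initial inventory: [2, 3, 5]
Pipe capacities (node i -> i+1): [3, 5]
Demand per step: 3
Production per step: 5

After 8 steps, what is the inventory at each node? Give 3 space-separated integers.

Step 1: demand=3,sold=3 ship[1->2]=3 ship[0->1]=2 prod=5 -> inv=[5 2 5]
Step 2: demand=3,sold=3 ship[1->2]=2 ship[0->1]=3 prod=5 -> inv=[7 3 4]
Step 3: demand=3,sold=3 ship[1->2]=3 ship[0->1]=3 prod=5 -> inv=[9 3 4]
Step 4: demand=3,sold=3 ship[1->2]=3 ship[0->1]=3 prod=5 -> inv=[11 3 4]
Step 5: demand=3,sold=3 ship[1->2]=3 ship[0->1]=3 prod=5 -> inv=[13 3 4]
Step 6: demand=3,sold=3 ship[1->2]=3 ship[0->1]=3 prod=5 -> inv=[15 3 4]
Step 7: demand=3,sold=3 ship[1->2]=3 ship[0->1]=3 prod=5 -> inv=[17 3 4]
Step 8: demand=3,sold=3 ship[1->2]=3 ship[0->1]=3 prod=5 -> inv=[19 3 4]

19 3 4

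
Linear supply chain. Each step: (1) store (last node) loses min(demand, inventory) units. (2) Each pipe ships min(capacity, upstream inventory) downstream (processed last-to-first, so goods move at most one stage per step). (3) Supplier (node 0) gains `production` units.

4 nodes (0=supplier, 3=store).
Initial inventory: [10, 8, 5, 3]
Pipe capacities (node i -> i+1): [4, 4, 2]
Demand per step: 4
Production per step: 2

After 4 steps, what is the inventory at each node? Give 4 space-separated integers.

Step 1: demand=4,sold=3 ship[2->3]=2 ship[1->2]=4 ship[0->1]=4 prod=2 -> inv=[8 8 7 2]
Step 2: demand=4,sold=2 ship[2->3]=2 ship[1->2]=4 ship[0->1]=4 prod=2 -> inv=[6 8 9 2]
Step 3: demand=4,sold=2 ship[2->3]=2 ship[1->2]=4 ship[0->1]=4 prod=2 -> inv=[4 8 11 2]
Step 4: demand=4,sold=2 ship[2->3]=2 ship[1->2]=4 ship[0->1]=4 prod=2 -> inv=[2 8 13 2]

2 8 13 2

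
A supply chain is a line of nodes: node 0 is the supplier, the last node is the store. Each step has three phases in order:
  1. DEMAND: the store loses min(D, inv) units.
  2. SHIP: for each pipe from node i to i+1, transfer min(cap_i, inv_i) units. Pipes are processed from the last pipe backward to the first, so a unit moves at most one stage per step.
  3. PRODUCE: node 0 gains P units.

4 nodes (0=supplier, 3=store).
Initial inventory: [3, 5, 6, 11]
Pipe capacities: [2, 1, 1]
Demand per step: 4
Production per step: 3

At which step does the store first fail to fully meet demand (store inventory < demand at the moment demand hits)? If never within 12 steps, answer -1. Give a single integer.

Step 1: demand=4,sold=4 ship[2->3]=1 ship[1->2]=1 ship[0->1]=2 prod=3 -> [4 6 6 8]
Step 2: demand=4,sold=4 ship[2->3]=1 ship[1->2]=1 ship[0->1]=2 prod=3 -> [5 7 6 5]
Step 3: demand=4,sold=4 ship[2->3]=1 ship[1->2]=1 ship[0->1]=2 prod=3 -> [6 8 6 2]
Step 4: demand=4,sold=2 ship[2->3]=1 ship[1->2]=1 ship[0->1]=2 prod=3 -> [7 9 6 1]
Step 5: demand=4,sold=1 ship[2->3]=1 ship[1->2]=1 ship[0->1]=2 prod=3 -> [8 10 6 1]
Step 6: demand=4,sold=1 ship[2->3]=1 ship[1->2]=1 ship[0->1]=2 prod=3 -> [9 11 6 1]
Step 7: demand=4,sold=1 ship[2->3]=1 ship[1->2]=1 ship[0->1]=2 prod=3 -> [10 12 6 1]
Step 8: demand=4,sold=1 ship[2->3]=1 ship[1->2]=1 ship[0->1]=2 prod=3 -> [11 13 6 1]
Step 9: demand=4,sold=1 ship[2->3]=1 ship[1->2]=1 ship[0->1]=2 prod=3 -> [12 14 6 1]
Step 10: demand=4,sold=1 ship[2->3]=1 ship[1->2]=1 ship[0->1]=2 prod=3 -> [13 15 6 1]
Step 11: demand=4,sold=1 ship[2->3]=1 ship[1->2]=1 ship[0->1]=2 prod=3 -> [14 16 6 1]
Step 12: demand=4,sold=1 ship[2->3]=1 ship[1->2]=1 ship[0->1]=2 prod=3 -> [15 17 6 1]
First stockout at step 4

4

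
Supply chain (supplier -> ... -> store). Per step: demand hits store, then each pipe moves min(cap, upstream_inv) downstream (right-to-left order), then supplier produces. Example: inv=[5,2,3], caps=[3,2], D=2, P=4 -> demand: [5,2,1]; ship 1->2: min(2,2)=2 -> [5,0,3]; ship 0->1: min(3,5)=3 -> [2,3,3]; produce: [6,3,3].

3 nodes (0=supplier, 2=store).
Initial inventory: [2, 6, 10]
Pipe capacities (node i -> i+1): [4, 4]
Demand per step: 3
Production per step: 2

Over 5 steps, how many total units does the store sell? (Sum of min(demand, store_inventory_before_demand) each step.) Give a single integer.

Answer: 15

Derivation:
Step 1: sold=3 (running total=3) -> [2 4 11]
Step 2: sold=3 (running total=6) -> [2 2 12]
Step 3: sold=3 (running total=9) -> [2 2 11]
Step 4: sold=3 (running total=12) -> [2 2 10]
Step 5: sold=3 (running total=15) -> [2 2 9]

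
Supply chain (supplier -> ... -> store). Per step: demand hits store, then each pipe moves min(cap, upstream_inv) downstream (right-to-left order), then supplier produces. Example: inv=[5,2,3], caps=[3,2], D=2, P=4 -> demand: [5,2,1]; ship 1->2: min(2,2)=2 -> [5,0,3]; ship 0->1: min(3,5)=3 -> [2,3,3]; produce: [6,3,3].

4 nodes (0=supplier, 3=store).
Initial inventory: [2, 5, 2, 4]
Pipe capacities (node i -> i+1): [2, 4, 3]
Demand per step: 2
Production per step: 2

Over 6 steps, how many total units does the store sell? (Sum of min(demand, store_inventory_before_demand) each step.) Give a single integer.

Answer: 12

Derivation:
Step 1: sold=2 (running total=2) -> [2 3 4 4]
Step 2: sold=2 (running total=4) -> [2 2 4 5]
Step 3: sold=2 (running total=6) -> [2 2 3 6]
Step 4: sold=2 (running total=8) -> [2 2 2 7]
Step 5: sold=2 (running total=10) -> [2 2 2 7]
Step 6: sold=2 (running total=12) -> [2 2 2 7]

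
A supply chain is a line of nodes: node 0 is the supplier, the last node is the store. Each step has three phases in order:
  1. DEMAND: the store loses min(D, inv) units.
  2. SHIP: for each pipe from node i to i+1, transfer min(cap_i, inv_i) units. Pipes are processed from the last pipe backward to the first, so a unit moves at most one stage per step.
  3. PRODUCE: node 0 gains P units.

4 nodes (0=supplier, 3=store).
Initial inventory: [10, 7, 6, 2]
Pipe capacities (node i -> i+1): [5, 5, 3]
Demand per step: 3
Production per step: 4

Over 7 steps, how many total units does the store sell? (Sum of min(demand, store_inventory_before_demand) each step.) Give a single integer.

Step 1: sold=2 (running total=2) -> [9 7 8 3]
Step 2: sold=3 (running total=5) -> [8 7 10 3]
Step 3: sold=3 (running total=8) -> [7 7 12 3]
Step 4: sold=3 (running total=11) -> [6 7 14 3]
Step 5: sold=3 (running total=14) -> [5 7 16 3]
Step 6: sold=3 (running total=17) -> [4 7 18 3]
Step 7: sold=3 (running total=20) -> [4 6 20 3]

Answer: 20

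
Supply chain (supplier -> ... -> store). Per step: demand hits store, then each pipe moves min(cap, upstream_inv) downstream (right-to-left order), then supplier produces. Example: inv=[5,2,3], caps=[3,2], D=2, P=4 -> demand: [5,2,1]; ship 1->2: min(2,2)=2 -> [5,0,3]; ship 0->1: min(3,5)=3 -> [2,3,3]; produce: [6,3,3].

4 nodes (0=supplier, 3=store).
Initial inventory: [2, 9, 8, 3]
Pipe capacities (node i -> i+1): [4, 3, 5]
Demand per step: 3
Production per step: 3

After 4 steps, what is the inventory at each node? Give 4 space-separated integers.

Step 1: demand=3,sold=3 ship[2->3]=5 ship[1->2]=3 ship[0->1]=2 prod=3 -> inv=[3 8 6 5]
Step 2: demand=3,sold=3 ship[2->3]=5 ship[1->2]=3 ship[0->1]=3 prod=3 -> inv=[3 8 4 7]
Step 3: demand=3,sold=3 ship[2->3]=4 ship[1->2]=3 ship[0->1]=3 prod=3 -> inv=[3 8 3 8]
Step 4: demand=3,sold=3 ship[2->3]=3 ship[1->2]=3 ship[0->1]=3 prod=3 -> inv=[3 8 3 8]

3 8 3 8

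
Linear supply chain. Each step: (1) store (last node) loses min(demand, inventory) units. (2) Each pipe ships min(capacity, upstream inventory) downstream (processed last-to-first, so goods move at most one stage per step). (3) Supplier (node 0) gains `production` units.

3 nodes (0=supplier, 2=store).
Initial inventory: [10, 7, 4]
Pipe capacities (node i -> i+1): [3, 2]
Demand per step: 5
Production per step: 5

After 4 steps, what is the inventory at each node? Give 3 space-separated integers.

Step 1: demand=5,sold=4 ship[1->2]=2 ship[0->1]=3 prod=5 -> inv=[12 8 2]
Step 2: demand=5,sold=2 ship[1->2]=2 ship[0->1]=3 prod=5 -> inv=[14 9 2]
Step 3: demand=5,sold=2 ship[1->2]=2 ship[0->1]=3 prod=5 -> inv=[16 10 2]
Step 4: demand=5,sold=2 ship[1->2]=2 ship[0->1]=3 prod=5 -> inv=[18 11 2]

18 11 2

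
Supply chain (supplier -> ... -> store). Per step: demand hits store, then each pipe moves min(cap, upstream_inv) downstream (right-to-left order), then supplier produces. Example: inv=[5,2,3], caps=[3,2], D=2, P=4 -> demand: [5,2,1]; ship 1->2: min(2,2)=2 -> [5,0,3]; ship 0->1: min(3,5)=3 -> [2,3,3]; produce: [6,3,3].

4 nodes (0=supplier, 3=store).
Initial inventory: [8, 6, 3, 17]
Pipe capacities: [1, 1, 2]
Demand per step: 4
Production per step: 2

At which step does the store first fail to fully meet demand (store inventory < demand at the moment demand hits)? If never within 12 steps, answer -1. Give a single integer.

Step 1: demand=4,sold=4 ship[2->3]=2 ship[1->2]=1 ship[0->1]=1 prod=2 -> [9 6 2 15]
Step 2: demand=4,sold=4 ship[2->3]=2 ship[1->2]=1 ship[0->1]=1 prod=2 -> [10 6 1 13]
Step 3: demand=4,sold=4 ship[2->3]=1 ship[1->2]=1 ship[0->1]=1 prod=2 -> [11 6 1 10]
Step 4: demand=4,sold=4 ship[2->3]=1 ship[1->2]=1 ship[0->1]=1 prod=2 -> [12 6 1 7]
Step 5: demand=4,sold=4 ship[2->3]=1 ship[1->2]=1 ship[0->1]=1 prod=2 -> [13 6 1 4]
Step 6: demand=4,sold=4 ship[2->3]=1 ship[1->2]=1 ship[0->1]=1 prod=2 -> [14 6 1 1]
Step 7: demand=4,sold=1 ship[2->3]=1 ship[1->2]=1 ship[0->1]=1 prod=2 -> [15 6 1 1]
Step 8: demand=4,sold=1 ship[2->3]=1 ship[1->2]=1 ship[0->1]=1 prod=2 -> [16 6 1 1]
Step 9: demand=4,sold=1 ship[2->3]=1 ship[1->2]=1 ship[0->1]=1 prod=2 -> [17 6 1 1]
Step 10: demand=4,sold=1 ship[2->3]=1 ship[1->2]=1 ship[0->1]=1 prod=2 -> [18 6 1 1]
Step 11: demand=4,sold=1 ship[2->3]=1 ship[1->2]=1 ship[0->1]=1 prod=2 -> [19 6 1 1]
Step 12: demand=4,sold=1 ship[2->3]=1 ship[1->2]=1 ship[0->1]=1 prod=2 -> [20 6 1 1]
First stockout at step 7

7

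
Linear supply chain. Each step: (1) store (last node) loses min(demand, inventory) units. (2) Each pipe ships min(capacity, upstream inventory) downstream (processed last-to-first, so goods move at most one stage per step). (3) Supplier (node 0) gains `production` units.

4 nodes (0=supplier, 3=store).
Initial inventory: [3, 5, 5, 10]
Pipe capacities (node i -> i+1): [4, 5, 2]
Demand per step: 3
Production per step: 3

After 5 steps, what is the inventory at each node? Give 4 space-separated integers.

Step 1: demand=3,sold=3 ship[2->3]=2 ship[1->2]=5 ship[0->1]=3 prod=3 -> inv=[3 3 8 9]
Step 2: demand=3,sold=3 ship[2->3]=2 ship[1->2]=3 ship[0->1]=3 prod=3 -> inv=[3 3 9 8]
Step 3: demand=3,sold=3 ship[2->3]=2 ship[1->2]=3 ship[0->1]=3 prod=3 -> inv=[3 3 10 7]
Step 4: demand=3,sold=3 ship[2->3]=2 ship[1->2]=3 ship[0->1]=3 prod=3 -> inv=[3 3 11 6]
Step 5: demand=3,sold=3 ship[2->3]=2 ship[1->2]=3 ship[0->1]=3 prod=3 -> inv=[3 3 12 5]

3 3 12 5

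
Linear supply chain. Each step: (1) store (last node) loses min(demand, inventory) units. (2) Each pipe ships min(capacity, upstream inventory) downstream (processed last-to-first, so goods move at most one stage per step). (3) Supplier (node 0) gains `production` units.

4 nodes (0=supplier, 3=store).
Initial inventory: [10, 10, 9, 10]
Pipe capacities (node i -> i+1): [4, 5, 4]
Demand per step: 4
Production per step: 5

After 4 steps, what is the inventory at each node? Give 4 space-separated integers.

Step 1: demand=4,sold=4 ship[2->3]=4 ship[1->2]=5 ship[0->1]=4 prod=5 -> inv=[11 9 10 10]
Step 2: demand=4,sold=4 ship[2->3]=4 ship[1->2]=5 ship[0->1]=4 prod=5 -> inv=[12 8 11 10]
Step 3: demand=4,sold=4 ship[2->3]=4 ship[1->2]=5 ship[0->1]=4 prod=5 -> inv=[13 7 12 10]
Step 4: demand=4,sold=4 ship[2->3]=4 ship[1->2]=5 ship[0->1]=4 prod=5 -> inv=[14 6 13 10]

14 6 13 10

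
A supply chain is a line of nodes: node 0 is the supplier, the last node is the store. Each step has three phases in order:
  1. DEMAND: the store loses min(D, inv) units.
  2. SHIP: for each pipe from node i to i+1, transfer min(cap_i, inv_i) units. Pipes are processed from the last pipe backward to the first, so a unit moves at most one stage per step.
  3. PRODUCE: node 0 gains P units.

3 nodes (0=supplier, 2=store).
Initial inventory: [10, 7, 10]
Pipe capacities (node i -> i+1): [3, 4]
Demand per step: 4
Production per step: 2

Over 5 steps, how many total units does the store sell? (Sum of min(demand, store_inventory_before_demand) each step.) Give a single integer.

Step 1: sold=4 (running total=4) -> [9 6 10]
Step 2: sold=4 (running total=8) -> [8 5 10]
Step 3: sold=4 (running total=12) -> [7 4 10]
Step 4: sold=4 (running total=16) -> [6 3 10]
Step 5: sold=4 (running total=20) -> [5 3 9]

Answer: 20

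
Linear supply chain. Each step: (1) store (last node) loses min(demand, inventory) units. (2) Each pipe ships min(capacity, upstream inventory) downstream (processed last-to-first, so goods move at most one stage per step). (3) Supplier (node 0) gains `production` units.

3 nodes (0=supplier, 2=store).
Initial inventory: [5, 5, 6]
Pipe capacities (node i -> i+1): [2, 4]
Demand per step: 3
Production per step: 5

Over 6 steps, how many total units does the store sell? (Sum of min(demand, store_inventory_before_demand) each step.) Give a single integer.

Step 1: sold=3 (running total=3) -> [8 3 7]
Step 2: sold=3 (running total=6) -> [11 2 7]
Step 3: sold=3 (running total=9) -> [14 2 6]
Step 4: sold=3 (running total=12) -> [17 2 5]
Step 5: sold=3 (running total=15) -> [20 2 4]
Step 6: sold=3 (running total=18) -> [23 2 3]

Answer: 18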